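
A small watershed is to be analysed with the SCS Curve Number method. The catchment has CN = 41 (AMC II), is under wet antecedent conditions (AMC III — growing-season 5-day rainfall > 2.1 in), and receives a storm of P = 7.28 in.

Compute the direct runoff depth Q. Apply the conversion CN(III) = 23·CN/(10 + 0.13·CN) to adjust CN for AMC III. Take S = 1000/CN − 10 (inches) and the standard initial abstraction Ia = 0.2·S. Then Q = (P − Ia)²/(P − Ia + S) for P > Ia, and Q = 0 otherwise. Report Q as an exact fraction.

Q = 10099899938/3413966475 in ≈ 2.958 in

Adjust CN=41 to AMC III: 23·41/(10 + 0.13·41) → 943 ÷ (1533/100) = 94300/1533 ≈ 61.513
S = 1000/(94300/1533) − 10 = 5900/943 in ≈ 6.257 in
Ia = 0.2·(5900/943) = 1180/943 in ≈ 1.251 in
P − Ia = 7.280 − 1.251 = 142126/23575 ≈ 6.029 in (> 0, runoff occurs)
Runoff Q = (P−Ia)²/(P−Ia+S) = (6.029)²/(6.029+6.257) = 10099899938/3413966475 ≈ 2.958 in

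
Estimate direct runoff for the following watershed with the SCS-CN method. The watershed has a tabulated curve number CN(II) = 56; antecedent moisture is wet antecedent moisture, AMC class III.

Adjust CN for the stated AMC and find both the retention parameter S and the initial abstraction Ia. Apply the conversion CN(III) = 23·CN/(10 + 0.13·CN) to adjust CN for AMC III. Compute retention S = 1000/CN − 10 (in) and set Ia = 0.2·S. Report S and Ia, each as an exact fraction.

Adjust CN=56 to AMC III: 23·56/(10 + 0.13·56) → 1288 ÷ (432/25) = 4025/54 ≈ 74.537
Max retention: S = 1000/(4025/54) − 10 = 550/161 in (≈ 3.416 in)
Ia = 0.2·(550/161) = 110/161 in ≈ 0.683 in

S = 550/161 in ≈ 3.416 in; Ia = 110/161 in ≈ 0.683 in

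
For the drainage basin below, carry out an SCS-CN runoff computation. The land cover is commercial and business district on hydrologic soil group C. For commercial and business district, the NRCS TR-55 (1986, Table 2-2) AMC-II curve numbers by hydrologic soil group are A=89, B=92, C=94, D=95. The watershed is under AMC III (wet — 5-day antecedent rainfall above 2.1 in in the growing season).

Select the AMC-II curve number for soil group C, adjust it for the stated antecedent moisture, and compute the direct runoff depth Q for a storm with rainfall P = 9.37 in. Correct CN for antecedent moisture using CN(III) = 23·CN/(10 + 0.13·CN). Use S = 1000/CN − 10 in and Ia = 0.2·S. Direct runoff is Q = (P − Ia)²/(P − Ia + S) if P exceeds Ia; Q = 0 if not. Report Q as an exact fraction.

NRCS table: commercial and business district, soil group C → CN(II) = 94
CN(III) from CN(II)=94: (23·94)/(10 + 0.13·94) = 108100/1111 ≈ 97.300
Max retention: S = 1000/(108100/1111) − 10 = 300/1081 in (≈ 0.278 in)
Initial abstraction Ia = S/5 = (300/1081)/5 = 60/1081 ≈ 0.056 in
P − Ia = 9.370 − 0.056 = 1006897/108100 ≈ 9.314 in (> 0, runoff occurs)
Runoff Q = (P−Ia)²/(P−Ia+S) = (9.314)²/(9.314+0.278) = 1013841568609/112088565700 ≈ 9.045 in

Q = 1013841568609/112088565700 in ≈ 9.045 in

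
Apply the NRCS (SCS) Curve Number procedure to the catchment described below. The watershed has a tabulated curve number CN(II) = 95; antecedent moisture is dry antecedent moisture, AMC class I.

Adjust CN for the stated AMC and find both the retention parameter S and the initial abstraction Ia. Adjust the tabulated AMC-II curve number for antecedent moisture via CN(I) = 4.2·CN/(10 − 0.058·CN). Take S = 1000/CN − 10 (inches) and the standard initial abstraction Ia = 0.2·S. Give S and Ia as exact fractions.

Adjust CN=95 to AMC I: 4.2·95/(10 − 0.058·95) → 399 ÷ (449/100) = 39900/449 ≈ 88.864
Retention S: 1000/CN − 10 with CN=88.864 → S = 500/399 ≈ 1.253 in
Ia = 0.2S: 0.2·1.253 = 0.251 in (exactly 100/399)

S = 500/399 in ≈ 1.253 in; Ia = 100/399 in ≈ 0.251 in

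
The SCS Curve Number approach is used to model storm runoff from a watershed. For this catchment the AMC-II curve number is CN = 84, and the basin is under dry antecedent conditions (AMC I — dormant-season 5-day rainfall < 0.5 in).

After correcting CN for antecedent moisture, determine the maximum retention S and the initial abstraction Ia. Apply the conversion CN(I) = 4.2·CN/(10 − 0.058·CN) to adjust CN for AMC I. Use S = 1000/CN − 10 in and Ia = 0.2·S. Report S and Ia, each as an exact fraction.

S = 2000/441 in ≈ 4.535 in; Ia = 400/441 in ≈ 0.907 in

CN(I) from CN(II)=84: (4.2·84)/(10 − 0.058·84) = 44100/641 ≈ 68.799
Max retention: S = 1000/(44100/641) − 10 = 2000/441 in (≈ 4.535 in)
Ia = 0.2S: 0.2·4.535 = 0.907 in (exactly 400/441)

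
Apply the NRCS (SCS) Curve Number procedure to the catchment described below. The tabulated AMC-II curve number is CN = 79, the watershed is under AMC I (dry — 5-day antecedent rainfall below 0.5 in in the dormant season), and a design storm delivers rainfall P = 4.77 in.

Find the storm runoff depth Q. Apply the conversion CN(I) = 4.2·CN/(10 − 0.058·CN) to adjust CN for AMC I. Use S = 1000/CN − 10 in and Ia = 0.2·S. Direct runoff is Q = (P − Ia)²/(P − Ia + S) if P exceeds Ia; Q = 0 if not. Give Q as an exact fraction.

Q = 766348489/613695700 in ≈ 1.249 in

Dry (AMC I): CN(I) = 4.2·79/(10 − 0.058·79) = (1659/5)/(2709/500) = 7900/129 ≈ 61.240
Max retention: S = 1000/(7900/129) − 10 = 500/79 in (≈ 6.329 in)
Initial abstraction Ia = S/5 = (500/79)/5 = 100/79 ≈ 1.266 in
Excess rainfall: 4.770 − 1.266 = 3.504 in; P > Ia so Q > 0
Q: (27683/7900)² ÷ (77683/7900) = 766348489/613695700 in (≈ 1.249 in)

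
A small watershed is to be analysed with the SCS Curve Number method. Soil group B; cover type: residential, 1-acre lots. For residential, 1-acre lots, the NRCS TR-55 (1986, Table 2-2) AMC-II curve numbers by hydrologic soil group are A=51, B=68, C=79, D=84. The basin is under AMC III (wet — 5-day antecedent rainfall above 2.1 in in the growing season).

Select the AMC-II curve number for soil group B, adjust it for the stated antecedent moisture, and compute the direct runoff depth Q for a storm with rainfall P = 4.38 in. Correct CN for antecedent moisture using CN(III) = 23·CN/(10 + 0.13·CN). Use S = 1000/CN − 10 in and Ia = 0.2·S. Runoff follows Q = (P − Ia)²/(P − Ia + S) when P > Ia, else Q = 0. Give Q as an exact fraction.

NRCS table: residential, 1-acre lots, soil group B → CN(II) = 68
Adjust CN=68 to AMC III: 23·68/(10 + 0.13·68) → 1564 ÷ (471/25) = 39100/471 ≈ 83.015
Retention S: 1000/CN − 10 with CN=83.015 → S = 800/391 ≈ 2.046 in
Ia = 0.2·(800/391) = 160/391 in ≈ 0.409 in
P − Ia = 4.380 − 0.409 = 77629/19550 ≈ 3.971 in (> 0, runoff occurs)
Runoff Q = (P−Ia)²/(P−Ia+S) = (3.971)²/(3.971+2.046) = 6026261641/2299646950 ≈ 2.621 in

Q = 6026261641/2299646950 in ≈ 2.621 in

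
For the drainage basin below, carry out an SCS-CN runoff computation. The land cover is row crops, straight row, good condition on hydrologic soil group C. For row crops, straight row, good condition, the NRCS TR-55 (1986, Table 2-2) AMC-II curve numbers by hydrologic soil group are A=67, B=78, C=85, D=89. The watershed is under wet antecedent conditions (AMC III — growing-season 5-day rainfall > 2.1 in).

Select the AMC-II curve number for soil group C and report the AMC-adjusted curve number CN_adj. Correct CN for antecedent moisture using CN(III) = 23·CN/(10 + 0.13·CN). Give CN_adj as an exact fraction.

NRCS table: row crops, straight row, good condition, soil group C → CN(II) = 85
Adjust CN=85 to AMC III: 23·85/(10 + 0.13·85) → 1955 ÷ (421/20) = 39100/421 ≈ 92.874

CN_adj = 39100/421 ≈ 92.874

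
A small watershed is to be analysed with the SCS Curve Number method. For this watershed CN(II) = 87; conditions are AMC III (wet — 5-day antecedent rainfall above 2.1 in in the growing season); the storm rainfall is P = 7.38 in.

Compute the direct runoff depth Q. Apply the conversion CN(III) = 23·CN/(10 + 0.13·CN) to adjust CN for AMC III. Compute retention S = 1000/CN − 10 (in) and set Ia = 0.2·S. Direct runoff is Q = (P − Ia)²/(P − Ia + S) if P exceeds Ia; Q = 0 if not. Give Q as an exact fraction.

Q = 526160186161/79076418450 in ≈ 6.654 in

CN(III) from CN(II)=87: (23·87)/(10 + 0.13·87) = 200100/2131 ≈ 93.900
Retention S: 1000/CN − 10 with CN=93.900 → S = 1300/2001 ≈ 0.650 in
Ia = 0.2·(1300/2001) = 260/2001 in ≈ 0.130 in
Excess rainfall: 7.380 − 0.130 = 7.250 in; P > Ia so Q > 0
Runoff Q = (P−Ia)²/(P−Ia+S) = (7.250)²/(7.250+0.650) = 526160186161/79076418450 ≈ 6.654 in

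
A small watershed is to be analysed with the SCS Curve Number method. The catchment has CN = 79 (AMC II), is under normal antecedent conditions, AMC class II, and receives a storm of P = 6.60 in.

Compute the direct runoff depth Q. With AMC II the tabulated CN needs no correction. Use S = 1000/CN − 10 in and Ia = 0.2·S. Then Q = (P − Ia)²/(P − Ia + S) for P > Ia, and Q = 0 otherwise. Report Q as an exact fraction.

Average conditions: CN = 79 (no AMC adjustment).
S = 1000/79 − 10 = 210/79 in ≈ 2.658 in
Ia = 0.2·(210/79) = 42/79 in ≈ 0.532 in
Since P=6.600 > Ia=0.532: effective rainfall P−Ia = 2397/395 in
Runoff Q = (P−Ia)²/(P−Ia+S) = (6.068)²/(6.068+2.658) = 638401/151285 ≈ 4.220 in

Q = 638401/151285 in ≈ 4.220 in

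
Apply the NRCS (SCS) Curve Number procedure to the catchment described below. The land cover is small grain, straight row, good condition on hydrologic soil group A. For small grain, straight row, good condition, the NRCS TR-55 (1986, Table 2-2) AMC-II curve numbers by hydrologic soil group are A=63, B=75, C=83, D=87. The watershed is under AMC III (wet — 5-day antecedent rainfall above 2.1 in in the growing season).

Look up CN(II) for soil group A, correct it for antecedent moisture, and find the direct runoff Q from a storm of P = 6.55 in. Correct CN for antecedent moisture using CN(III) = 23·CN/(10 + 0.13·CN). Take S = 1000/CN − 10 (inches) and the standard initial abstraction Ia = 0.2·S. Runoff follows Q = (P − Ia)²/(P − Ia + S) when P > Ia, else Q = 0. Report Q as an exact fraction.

Q = 30631650361/7216570620 in ≈ 4.245 in

NRCS table: small grain, straight row, good condition, soil group A → CN(II) = 63
Wet (AMC III): CN(III) = 23·63/(10 + 0.13·63) = 1449/(1819/100) = 144900/1819 ≈ 79.659
Retention S: 1000/CN − 10 with CN=79.659 → S = 3700/1449 ≈ 2.553 in
Initial abstraction Ia = S/5 = (3700/1449)/5 = 740/1449 ≈ 0.511 in
P − Ia = 6.550 − 0.511 = 175019/28980 ≈ 6.039 in (> 0, runoff occurs)
Q: (175019/28980)² ÷ (249019/28980) = 30631650361/7216570620 in (≈ 4.245 in)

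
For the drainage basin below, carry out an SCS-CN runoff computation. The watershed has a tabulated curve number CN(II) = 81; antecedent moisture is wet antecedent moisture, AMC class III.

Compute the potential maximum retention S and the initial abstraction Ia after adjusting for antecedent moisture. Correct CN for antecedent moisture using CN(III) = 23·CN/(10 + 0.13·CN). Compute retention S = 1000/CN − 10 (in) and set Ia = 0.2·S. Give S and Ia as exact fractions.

S = 1900/1863 in ≈ 1.020 in; Ia = 380/1863 in ≈ 0.204 in

Wet (AMC III): CN(III) = 23·81/(10 + 0.13·81) = 1863/(2053/100) = 186300/2053 ≈ 90.745
S = 1000/(186300/2053) − 10 = 1900/1863 in ≈ 1.020 in
Ia = 0.2·(1900/1863) = 380/1863 in ≈ 0.204 in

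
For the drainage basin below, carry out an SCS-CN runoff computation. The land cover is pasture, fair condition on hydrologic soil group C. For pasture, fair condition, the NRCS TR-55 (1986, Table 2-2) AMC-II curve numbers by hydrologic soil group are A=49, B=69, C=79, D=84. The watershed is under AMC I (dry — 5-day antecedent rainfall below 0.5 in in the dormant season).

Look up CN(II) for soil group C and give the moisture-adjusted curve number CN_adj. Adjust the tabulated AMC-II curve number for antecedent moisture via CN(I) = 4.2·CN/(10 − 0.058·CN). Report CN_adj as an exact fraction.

NRCS table: pasture, fair condition, soil group C → CN(II) = 79
Dry (AMC I): CN(I) = 4.2·79/(10 − 0.058·79) = (1659/5)/(2709/500) = 7900/129 ≈ 61.240

CN_adj = 7900/129 ≈ 61.240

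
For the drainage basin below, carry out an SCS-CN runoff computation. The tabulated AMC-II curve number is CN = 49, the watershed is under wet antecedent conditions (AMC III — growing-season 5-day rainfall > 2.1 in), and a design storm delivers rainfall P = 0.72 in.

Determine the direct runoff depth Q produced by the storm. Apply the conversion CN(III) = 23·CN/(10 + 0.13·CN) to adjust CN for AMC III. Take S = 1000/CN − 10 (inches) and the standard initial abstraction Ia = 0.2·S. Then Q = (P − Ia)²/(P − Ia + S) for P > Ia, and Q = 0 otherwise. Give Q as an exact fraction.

Wet (AMC III): CN(III) = 23·49/(10 + 0.13·49) = 1127/(1637/100) = 112700/1637 ≈ 68.845
Retention S: 1000/CN − 10 with CN=68.845 → S = 5100/1127 ≈ 4.525 in
Initial abstraction Ia = S/5 = (5100/1127)/5 = 1020/1127 ≈ 0.905 in
P = 0.720 ≤ Ia = 0.905 in: entire storm abstracted, Q = 0.

Q = 0 in ≈ 0.000 in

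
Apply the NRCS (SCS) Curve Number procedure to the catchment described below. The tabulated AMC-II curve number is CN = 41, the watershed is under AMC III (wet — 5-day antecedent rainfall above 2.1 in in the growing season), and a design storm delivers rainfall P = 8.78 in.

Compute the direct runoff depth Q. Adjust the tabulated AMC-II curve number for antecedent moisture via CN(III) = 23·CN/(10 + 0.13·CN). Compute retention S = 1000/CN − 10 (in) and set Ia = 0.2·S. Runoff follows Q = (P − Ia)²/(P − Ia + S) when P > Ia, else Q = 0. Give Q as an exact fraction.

Adjust CN=41 to AMC III: 23·41/(10 + 0.13·41) → 943 ÷ (1533/100) = 94300/1533 ≈ 61.513
Max retention: S = 1000/(94300/1533) − 10 = 5900/943 in (≈ 6.257 in)
Initial abstraction Ia = S/5 = (5900/943)/5 = 1180/943 ≈ 1.251 in
Excess rainfall: 8.780 − 1.251 = 7.529 in; P > Ia so Q > 0
Q = (354977/47150)²/((354977/47150) + 5900/943) = (126008670529/2223122500)/(649977/47150) = 126008670529/30646415550 in ≈ 4.112 in

Q = 126008670529/30646415550 in ≈ 4.112 in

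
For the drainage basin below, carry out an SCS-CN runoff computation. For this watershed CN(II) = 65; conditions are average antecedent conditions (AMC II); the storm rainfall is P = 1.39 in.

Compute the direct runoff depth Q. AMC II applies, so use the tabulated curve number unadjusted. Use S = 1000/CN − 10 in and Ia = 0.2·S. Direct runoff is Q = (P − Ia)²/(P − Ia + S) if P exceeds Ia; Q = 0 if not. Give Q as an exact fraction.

CN(II) = 65; AMC II needs no correction.
Retention S: 1000/CN − 10 with CN=65.000 → S = 70/13 ≈ 5.385 in
Ia = 0.2S: 0.2·5.385 = 1.077 in (exactly 14/13)
Excess rainfall: 1.390 − 1.077 = 0.313 in; P > Ia so Q > 0
Q: (407/1300)² ÷ (7407/1300) = 165649/9629100 in (≈ 0.017 in)

Q = 165649/9629100 in ≈ 0.017 in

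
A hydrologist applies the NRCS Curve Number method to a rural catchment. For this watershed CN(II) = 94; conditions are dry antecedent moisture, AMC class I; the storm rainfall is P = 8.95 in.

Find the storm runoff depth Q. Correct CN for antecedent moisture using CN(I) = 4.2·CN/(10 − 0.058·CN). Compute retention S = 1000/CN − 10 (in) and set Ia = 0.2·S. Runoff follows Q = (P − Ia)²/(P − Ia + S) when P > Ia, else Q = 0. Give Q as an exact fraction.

Adjust CN=94 to AMC I: 4.2·94/(10 − 0.058·94) → (1974/5) ÷ (1137/250) = 32900/379 ≈ 86.807
Retention S: 1000/CN − 10 with CN=86.807 → S = 500/329 ≈ 1.520 in
Ia = 0.2S: 0.2·1.520 = 0.304 in (exactly 100/329)
Since P=8.950 > Ia=0.304: effective rainfall P−Ia = 56891/6580 in
Q: (56891/6580)² ÷ (66891/6580) = 3236585881/440142780 in (≈ 7.353 in)

Q = 3236585881/440142780 in ≈ 7.353 in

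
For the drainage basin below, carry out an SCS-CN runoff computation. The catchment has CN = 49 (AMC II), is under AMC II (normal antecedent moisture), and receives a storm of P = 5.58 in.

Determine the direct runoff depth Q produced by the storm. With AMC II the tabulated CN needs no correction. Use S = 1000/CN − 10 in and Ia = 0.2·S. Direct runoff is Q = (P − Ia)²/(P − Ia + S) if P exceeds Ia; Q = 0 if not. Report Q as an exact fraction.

Q = 24487347/27824650 in ≈ 0.880 in

Average conditions: CN = 49 (no AMC adjustment).
S = 1000/49 − 10 = 510/49 in ≈ 10.408 in
Ia = 0.2·(510/49) = 102/49 in ≈ 2.082 in
P − Ia = 5.580 − 2.082 = 8571/2450 ≈ 3.498 in (> 0, runoff occurs)
Runoff Q = (P−Ia)²/(P−Ia+S) = (3.498)²/(3.498+10.408) = 24487347/27824650 ≈ 0.880 in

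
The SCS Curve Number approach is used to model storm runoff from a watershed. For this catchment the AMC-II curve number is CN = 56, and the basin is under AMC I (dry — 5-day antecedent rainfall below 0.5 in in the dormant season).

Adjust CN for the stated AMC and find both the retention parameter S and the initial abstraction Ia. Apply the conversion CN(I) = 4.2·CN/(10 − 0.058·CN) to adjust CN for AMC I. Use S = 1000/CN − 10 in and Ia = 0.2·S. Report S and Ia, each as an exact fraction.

Adjust CN=56 to AMC I: 4.2·56/(10 − 0.058·56) → (1176/5) ÷ (844/125) = 7350/211 ≈ 34.834
S = 1000/(7350/211) − 10 = 2750/147 in ≈ 18.707 in
Initial abstraction Ia = S/5 = (2750/147)/5 = 550/147 ≈ 3.741 in

S = 2750/147 in ≈ 18.707 in; Ia = 550/147 in ≈ 3.741 in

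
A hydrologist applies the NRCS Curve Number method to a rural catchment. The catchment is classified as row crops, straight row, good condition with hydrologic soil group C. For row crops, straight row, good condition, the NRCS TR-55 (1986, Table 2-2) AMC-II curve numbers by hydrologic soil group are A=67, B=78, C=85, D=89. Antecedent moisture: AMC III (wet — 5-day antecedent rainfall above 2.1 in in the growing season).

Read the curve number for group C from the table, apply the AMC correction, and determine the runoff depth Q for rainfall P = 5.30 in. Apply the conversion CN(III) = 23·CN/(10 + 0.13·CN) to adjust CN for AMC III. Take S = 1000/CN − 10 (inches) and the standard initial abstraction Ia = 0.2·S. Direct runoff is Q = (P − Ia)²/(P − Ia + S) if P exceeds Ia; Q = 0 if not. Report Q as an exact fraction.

Q = 404935129/90410930 in ≈ 4.479 in

NRCS table: row crops, straight row, good condition, soil group C → CN(II) = 85
Wet (AMC III): CN(III) = 23·85/(10 + 0.13·85) = 1955/(421/20) = 39100/421 ≈ 92.874
Retention S: 1000/CN − 10 with CN=92.874 → S = 300/391 ≈ 0.767 in
Ia = 0.2S: 0.2·0.767 = 0.153 in (exactly 60/391)
Since P=5.300 > Ia=0.153: effective rainfall P−Ia = 20123/3910 in
Q = (20123/3910)²/((20123/3910) + 300/391) = (404935129/15288100)/(23123/3910) = 404935129/90410930 in ≈ 4.479 in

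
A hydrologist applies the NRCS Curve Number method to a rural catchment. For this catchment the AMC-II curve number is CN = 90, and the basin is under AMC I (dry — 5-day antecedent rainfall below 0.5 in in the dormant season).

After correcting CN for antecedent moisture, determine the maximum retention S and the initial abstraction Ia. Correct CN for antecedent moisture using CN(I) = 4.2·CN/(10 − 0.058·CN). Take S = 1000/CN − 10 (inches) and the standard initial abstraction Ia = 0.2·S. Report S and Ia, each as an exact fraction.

S = 500/189 in ≈ 2.646 in; Ia = 100/189 in ≈ 0.529 in

Adjust CN=90 to AMC I: 4.2·90/(10 − 0.058·90) → 378 ÷ (239/50) = 18900/239 ≈ 79.079
Max retention: S = 1000/(18900/239) − 10 = 500/189 in (≈ 2.646 in)
Ia = 0.2S: 0.2·2.646 = 0.529 in (exactly 100/189)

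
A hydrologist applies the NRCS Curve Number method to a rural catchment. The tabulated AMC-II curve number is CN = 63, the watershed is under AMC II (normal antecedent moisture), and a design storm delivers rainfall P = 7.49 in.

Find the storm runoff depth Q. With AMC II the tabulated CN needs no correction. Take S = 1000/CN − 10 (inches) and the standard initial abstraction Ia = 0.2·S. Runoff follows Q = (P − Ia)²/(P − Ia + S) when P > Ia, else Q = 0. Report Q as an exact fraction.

Q = 1583005369/483758100 in ≈ 3.272 in

Average conditions: CN = 63 (no AMC adjustment).
Max retention: S = 1000/63 − 10 = 370/63 in (≈ 5.873 in)
Ia = 0.2S: 0.2·5.873 = 1.175 in (exactly 74/63)
P − Ia = 7.490 − 1.175 = 39787/6300 ≈ 6.315 in (> 0, runoff occurs)
Runoff Q = (P−Ia)²/(P−Ia+S) = (6.315)²/(6.315+5.873) = 1583005369/483758100 ≈ 3.272 in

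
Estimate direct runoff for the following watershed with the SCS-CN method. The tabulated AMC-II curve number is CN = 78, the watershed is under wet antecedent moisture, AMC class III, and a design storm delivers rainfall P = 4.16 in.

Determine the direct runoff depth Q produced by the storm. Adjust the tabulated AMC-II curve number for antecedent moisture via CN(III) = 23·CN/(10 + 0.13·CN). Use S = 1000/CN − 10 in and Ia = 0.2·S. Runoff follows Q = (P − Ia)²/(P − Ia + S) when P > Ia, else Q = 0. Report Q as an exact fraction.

Adjust CN=78 to AMC III: 23·78/(10 + 0.13·78) → 1794 ÷ (1007/50) = 89700/1007 ≈ 89.076
Retention S: 1000/CN − 10 with CN=89.076 → S = 1100/897 ≈ 1.226 in
Ia = 0.2S: 0.2·1.226 = 0.245 in (exactly 220/897)
P − Ia = 4.160 − 0.245 = 87788/22425 ≈ 3.915 in (> 0, runoff occurs)
Q: (87788/22425)² ÷ (115288/22425) = 963341618/323166675 in (≈ 2.981 in)

Q = 963341618/323166675 in ≈ 2.981 in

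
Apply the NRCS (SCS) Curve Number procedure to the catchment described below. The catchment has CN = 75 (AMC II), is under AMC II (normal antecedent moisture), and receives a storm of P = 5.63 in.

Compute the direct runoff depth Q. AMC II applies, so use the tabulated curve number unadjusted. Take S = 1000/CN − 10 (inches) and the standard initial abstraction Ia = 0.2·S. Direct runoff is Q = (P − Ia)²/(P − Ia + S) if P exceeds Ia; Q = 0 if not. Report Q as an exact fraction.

CN(II) = 75; AMC II needs no correction.
S = 1000/75 − 10 = 10/3 in ≈ 3.333 in
Ia = 0.2S: 0.2·3.333 = 0.667 in (exactly 2/3)
Since P=5.630 > Ia=0.667: effective rainfall P−Ia = 1489/300 in
Runoff Q = (P−Ia)²/(P−Ia+S) = (4.963)²/(4.963+3.333) = 2217121/746700 ≈ 2.969 in

Q = 2217121/746700 in ≈ 2.969 in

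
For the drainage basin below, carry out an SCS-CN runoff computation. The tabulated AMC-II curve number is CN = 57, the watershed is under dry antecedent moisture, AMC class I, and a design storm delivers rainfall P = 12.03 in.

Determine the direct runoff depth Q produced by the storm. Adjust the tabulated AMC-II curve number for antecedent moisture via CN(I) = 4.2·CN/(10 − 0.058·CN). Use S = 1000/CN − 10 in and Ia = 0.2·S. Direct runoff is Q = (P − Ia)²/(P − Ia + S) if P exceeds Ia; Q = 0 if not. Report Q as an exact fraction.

Dry (AMC I): CN(I) = 4.2·57/(10 − 0.058·57) = (1197/5)/(3347/500) = 119700/3347 ≈ 35.763
Retention S: 1000/CN − 10 with CN=35.763 → S = 21500/1197 ≈ 17.962 in
Initial abstraction Ia = S/5 = (21500/1197)/5 = 4300/1197 ≈ 3.592 in
P − Ia = 12.030 − 3.592 = 1009991/119700 ≈ 8.438 in (> 0, runoff occurs)
Q: (1009991/119700)² ÷ (3159991/119700) = 1020081820081/378250922700 in (≈ 2.697 in)

Q = 1020081820081/378250922700 in ≈ 2.697 in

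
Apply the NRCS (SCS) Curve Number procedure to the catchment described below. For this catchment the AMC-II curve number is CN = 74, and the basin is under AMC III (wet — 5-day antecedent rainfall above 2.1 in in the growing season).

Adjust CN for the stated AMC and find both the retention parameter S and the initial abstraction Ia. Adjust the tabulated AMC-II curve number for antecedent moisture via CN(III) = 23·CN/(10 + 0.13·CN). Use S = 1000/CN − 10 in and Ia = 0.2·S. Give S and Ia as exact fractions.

CN(III) from CN(II)=74: (23·74)/(10 + 0.13·74) = 85100/981 ≈ 86.748
Max retention: S = 1000/(85100/981) − 10 = 1300/851 in (≈ 1.528 in)
Ia = 0.2·(1300/851) = 260/851 in ≈ 0.306 in

S = 1300/851 in ≈ 1.528 in; Ia = 260/851 in ≈ 0.306 in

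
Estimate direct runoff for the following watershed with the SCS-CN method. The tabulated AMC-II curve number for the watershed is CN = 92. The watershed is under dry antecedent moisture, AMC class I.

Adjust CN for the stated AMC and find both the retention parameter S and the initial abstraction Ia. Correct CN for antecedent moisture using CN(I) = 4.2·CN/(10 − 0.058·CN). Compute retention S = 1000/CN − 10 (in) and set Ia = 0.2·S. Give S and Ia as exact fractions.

CN(I) from CN(II)=92: (4.2·92)/(10 − 0.058·92) = 48300/583 ≈ 82.847
S = 1000/(48300/583) − 10 = 1000/483 in ≈ 2.070 in
Ia = 0.2S: 0.2·2.070 = 0.414 in (exactly 200/483)

S = 1000/483 in ≈ 2.070 in; Ia = 200/483 in ≈ 0.414 in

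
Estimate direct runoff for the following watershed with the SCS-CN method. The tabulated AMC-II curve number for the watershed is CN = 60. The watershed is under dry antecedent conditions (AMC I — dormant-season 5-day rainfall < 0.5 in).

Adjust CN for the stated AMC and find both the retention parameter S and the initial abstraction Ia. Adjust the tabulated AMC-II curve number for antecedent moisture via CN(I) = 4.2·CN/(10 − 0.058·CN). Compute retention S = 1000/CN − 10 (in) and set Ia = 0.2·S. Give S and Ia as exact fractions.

S = 1000/63 in ≈ 15.873 in; Ia = 200/63 in ≈ 3.175 in

Dry (AMC I): CN(I) = 4.2·60/(10 − 0.058·60) = 252/(163/25) = 6300/163 ≈ 38.650
Retention S: 1000/CN − 10 with CN=38.650 → S = 1000/63 ≈ 15.873 in
Ia = 0.2·(1000/63) = 200/63 in ≈ 3.175 in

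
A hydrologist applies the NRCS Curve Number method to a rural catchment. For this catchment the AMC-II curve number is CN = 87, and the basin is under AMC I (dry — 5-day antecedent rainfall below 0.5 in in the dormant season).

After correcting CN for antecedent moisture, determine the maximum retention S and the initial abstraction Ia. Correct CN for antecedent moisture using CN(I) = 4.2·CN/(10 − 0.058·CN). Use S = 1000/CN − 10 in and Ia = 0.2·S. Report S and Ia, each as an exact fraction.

CN(I) from CN(II)=87: (4.2·87)/(10 − 0.058·87) = 182700/2477 ≈ 73.759
S = 1000/(182700/2477) − 10 = 6500/1827 in ≈ 3.558 in
Ia = 0.2S: 0.2·3.558 = 0.712 in (exactly 1300/1827)

S = 6500/1827 in ≈ 3.558 in; Ia = 1300/1827 in ≈ 0.712 in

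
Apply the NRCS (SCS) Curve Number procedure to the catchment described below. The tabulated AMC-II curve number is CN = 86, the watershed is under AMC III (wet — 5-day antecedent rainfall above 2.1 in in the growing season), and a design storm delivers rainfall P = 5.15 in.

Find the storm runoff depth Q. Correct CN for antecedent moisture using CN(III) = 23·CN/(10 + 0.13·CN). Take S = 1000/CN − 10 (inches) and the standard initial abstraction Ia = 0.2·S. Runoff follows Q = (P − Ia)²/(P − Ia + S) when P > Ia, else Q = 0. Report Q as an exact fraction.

Wet (AMC III): CN(III) = 23·86/(10 + 0.13·86) = 1978/(1059/50) = 98900/1059 ≈ 93.390
Max retention: S = 1000/(98900/1059) − 10 = 700/989 in (≈ 0.708 in)
Initial abstraction Ia = S/5 = (700/989)/5 = 140/989 ≈ 0.142 in
Excess rainfall: 5.150 − 0.142 = 5.008 in; P > Ia so Q > 0
Runoff Q = (P−Ia)²/(P−Ia+S) = (5.008)²/(5.008+0.708) = 9814270489/2236465260 ≈ 4.388 in

Q = 9814270489/2236465260 in ≈ 4.388 in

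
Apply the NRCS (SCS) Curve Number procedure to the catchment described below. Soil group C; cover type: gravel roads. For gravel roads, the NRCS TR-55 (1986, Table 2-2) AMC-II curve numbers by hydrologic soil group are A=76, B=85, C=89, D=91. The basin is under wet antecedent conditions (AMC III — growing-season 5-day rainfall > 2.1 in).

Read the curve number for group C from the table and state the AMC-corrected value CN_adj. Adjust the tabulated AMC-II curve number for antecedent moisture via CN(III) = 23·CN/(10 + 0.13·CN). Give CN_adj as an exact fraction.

NRCS table: gravel roads, soil group C → CN(II) = 89
Wet (AMC III): CN(III) = 23·89/(10 + 0.13·89) = 2047/(2157/100) = 204700/2157 ≈ 94.900

CN_adj = 204700/2157 ≈ 94.900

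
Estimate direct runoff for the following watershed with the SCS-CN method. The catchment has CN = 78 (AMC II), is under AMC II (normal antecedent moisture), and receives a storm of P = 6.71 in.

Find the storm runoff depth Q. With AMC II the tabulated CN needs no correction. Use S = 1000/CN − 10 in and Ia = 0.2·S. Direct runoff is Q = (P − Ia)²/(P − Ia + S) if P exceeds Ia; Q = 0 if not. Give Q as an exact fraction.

Q = 4748041/1127100 in ≈ 4.213 in

AMC II — tabulated CN = 78 applies directly.
S = 1000/78 − 10 = 110/39 in ≈ 2.821 in
Ia = 0.2S: 0.2·2.821 = 0.564 in (exactly 22/39)
Since P=6.710 > Ia=0.564: effective rainfall P−Ia = 23969/3900 in
Q = (23969/3900)²/((23969/3900) + 110/39) = (574512961/15210000)/(34969/3900) = 4748041/1127100 in ≈ 4.213 in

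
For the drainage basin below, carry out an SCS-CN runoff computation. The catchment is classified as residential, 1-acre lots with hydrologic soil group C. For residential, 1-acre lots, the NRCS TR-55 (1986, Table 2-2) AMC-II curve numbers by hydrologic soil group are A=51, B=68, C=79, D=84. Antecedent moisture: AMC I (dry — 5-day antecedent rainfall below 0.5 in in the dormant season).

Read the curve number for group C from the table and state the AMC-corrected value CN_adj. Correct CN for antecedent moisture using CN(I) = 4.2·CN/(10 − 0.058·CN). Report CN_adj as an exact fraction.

CN_adj = 7900/129 ≈ 61.240

NRCS table: residential, 1-acre lots, soil group C → CN(II) = 79
Dry (AMC I): CN(I) = 4.2·79/(10 − 0.058·79) = (1659/5)/(2709/500) = 7900/129 ≈ 61.240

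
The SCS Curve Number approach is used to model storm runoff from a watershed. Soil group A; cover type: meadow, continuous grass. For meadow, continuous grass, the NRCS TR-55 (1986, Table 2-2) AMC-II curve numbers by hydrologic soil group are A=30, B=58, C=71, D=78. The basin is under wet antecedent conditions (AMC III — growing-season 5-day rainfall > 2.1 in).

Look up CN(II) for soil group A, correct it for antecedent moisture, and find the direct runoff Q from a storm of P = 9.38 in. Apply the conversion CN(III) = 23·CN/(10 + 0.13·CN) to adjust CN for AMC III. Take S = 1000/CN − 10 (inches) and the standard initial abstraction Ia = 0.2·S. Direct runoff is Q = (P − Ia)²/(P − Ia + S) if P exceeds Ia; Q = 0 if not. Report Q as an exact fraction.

Q = 91882903/29749350 in ≈ 3.089 in

NRCS table: meadow, continuous grass, soil group A → CN(II) = 30
Adjust CN=30 to AMC III: 23·30/(10 + 0.13·30) → 690 ÷ (139/10) = 6900/139 ≈ 49.640
S = 1000/(6900/139) − 10 = 700/69 in ≈ 10.145 in
Ia = 0.2S: 0.2·10.145 = 2.029 in (exactly 140/69)
P − Ia = 9.380 − 2.029 = 25361/3450 ≈ 7.351 in (> 0, runoff occurs)
Runoff Q = (P−Ia)²/(P−Ia+S) = (7.351)²/(7.351+10.145) = 91882903/29749350 ≈ 3.089 in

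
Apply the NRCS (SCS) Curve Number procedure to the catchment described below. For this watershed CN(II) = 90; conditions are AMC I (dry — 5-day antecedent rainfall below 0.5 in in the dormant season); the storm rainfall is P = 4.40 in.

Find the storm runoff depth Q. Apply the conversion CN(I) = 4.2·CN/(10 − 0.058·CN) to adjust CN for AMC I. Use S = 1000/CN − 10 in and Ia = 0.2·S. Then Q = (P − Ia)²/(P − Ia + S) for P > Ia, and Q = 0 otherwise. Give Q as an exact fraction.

Q = 6690482/2909655 in ≈ 2.299 in

Dry (AMC I): CN(I) = 4.2·90/(10 − 0.058·90) = 378/(239/50) = 18900/239 ≈ 79.079
Max retention: S = 1000/(18900/239) − 10 = 500/189 in (≈ 2.646 in)
Ia = 0.2·(500/189) = 100/189 in ≈ 0.529 in
Excess rainfall: 4.400 − 0.529 = 3.871 in; P > Ia so Q > 0
Q = (3658/945)²/((3658/945) + 500/189) = (13380964/893025)/(6158/945) = 6690482/2909655 in ≈ 2.299 in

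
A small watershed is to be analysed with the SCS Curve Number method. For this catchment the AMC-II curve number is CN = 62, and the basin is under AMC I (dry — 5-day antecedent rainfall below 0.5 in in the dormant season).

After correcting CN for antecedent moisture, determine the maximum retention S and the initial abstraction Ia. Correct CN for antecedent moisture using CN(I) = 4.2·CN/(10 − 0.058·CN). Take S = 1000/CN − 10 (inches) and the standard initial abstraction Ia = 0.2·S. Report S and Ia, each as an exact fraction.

S = 9500/651 in ≈ 14.593 in; Ia = 1900/651 in ≈ 2.919 in

Dry (AMC I): CN(I) = 4.2·62/(10 − 0.058·62) = (1302/5)/(1601/250) = 65100/1601 ≈ 40.662
Retention S: 1000/CN − 10 with CN=40.662 → S = 9500/651 ≈ 14.593 in
Initial abstraction Ia = S/5 = (9500/651)/5 = 1900/651 ≈ 2.919 in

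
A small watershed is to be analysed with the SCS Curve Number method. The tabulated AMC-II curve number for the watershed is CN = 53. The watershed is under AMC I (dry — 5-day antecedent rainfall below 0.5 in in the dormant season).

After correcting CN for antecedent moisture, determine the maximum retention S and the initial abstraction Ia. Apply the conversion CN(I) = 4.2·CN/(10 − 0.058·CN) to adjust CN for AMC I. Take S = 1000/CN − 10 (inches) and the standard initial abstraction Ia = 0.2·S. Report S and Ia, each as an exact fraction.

Adjust CN=53 to AMC I: 4.2·53/(10 − 0.058·53) → (1113/5) ÷ (3463/500) = 111300/3463 ≈ 32.140
Max retention: S = 1000/(111300/3463) − 10 = 23500/1113 in (≈ 21.114 in)
Ia = 0.2S: 0.2·21.114 = 4.223 in (exactly 4700/1113)

S = 23500/1113 in ≈ 21.114 in; Ia = 4700/1113 in ≈ 4.223 in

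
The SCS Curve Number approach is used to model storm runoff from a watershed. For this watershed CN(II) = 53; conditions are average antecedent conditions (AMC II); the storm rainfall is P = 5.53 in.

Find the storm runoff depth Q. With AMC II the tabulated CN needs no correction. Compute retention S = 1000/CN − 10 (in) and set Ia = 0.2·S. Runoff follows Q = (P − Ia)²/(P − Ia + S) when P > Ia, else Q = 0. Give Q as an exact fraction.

Average conditions: CN = 53 (no AMC adjustment).
S = 1000/53 − 10 = 470/53 in ≈ 8.868 in
Initial abstraction Ia = S/5 = (470/53)/5 = 94/53 ≈ 1.774 in
P − Ia = 5.530 − 1.774 = 19909/5300 ≈ 3.756 in (> 0, runoff occurs)
Runoff Q = (P−Ia)²/(P−Ia+S) = (3.756)²/(3.756+8.868) = 396368281/354617700 ≈ 1.118 in

Q = 396368281/354617700 in ≈ 1.118 in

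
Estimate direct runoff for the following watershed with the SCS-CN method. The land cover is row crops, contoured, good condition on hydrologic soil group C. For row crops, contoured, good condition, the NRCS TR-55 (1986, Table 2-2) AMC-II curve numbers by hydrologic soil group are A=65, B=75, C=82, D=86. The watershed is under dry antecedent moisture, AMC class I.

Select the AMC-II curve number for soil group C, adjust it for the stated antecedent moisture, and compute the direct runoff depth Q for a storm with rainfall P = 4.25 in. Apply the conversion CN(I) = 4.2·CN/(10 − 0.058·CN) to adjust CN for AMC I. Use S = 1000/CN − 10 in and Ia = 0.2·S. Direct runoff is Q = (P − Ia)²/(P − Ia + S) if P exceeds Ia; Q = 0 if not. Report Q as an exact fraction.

Q = 13535041/11111492 in ≈ 1.218 in

NRCS table: row crops, contoured, good condition, soil group C → CN(II) = 82
Adjust CN=82 to AMC I: 4.2·82/(10 − 0.058·82) → (1722/5) ÷ (1311/250) = 28700/437 ≈ 65.675
Max retention: S = 1000/(28700/437) − 10 = 1500/287 in (≈ 5.226 in)
Ia = 0.2S: 0.2·5.226 = 1.045 in (exactly 300/287)
Excess rainfall: 4.250 − 1.045 = 3.205 in; P > Ia so Q > 0
Q = (3679/1148)²/((3679/1148) + 1500/287) = (13535041/1317904)/(9679/1148) = 13535041/11111492 in ≈ 1.218 in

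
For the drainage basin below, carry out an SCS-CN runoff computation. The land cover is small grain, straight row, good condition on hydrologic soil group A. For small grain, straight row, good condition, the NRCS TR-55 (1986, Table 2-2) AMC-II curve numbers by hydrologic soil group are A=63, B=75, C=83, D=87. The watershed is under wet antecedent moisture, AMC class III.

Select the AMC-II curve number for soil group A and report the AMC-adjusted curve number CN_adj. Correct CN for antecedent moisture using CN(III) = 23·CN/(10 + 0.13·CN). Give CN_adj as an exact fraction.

CN_adj = 144900/1819 ≈ 79.659

NRCS table: small grain, straight row, good condition, soil group A → CN(II) = 63
Adjust CN=63 to AMC III: 23·63/(10 + 0.13·63) → 1449 ÷ (1819/100) = 144900/1819 ≈ 79.659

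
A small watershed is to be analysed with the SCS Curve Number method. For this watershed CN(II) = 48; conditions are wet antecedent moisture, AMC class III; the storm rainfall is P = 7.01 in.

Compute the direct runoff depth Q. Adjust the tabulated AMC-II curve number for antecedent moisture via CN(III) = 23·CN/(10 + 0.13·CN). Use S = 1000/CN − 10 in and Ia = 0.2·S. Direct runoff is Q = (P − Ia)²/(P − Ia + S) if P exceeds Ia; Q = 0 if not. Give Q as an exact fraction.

Adjust CN=48 to AMC III: 23·48/(10 + 0.13·48) → 1104 ÷ (406/25) = 13800/203 ≈ 67.980
S = 1000/(13800/203) − 10 = 325/69 in ≈ 4.710 in
Ia = 0.2·(325/69) = 65/69 in ≈ 0.942 in
P − Ia = 7.010 − 0.942 = 41869/6900 ≈ 6.068 in (> 0, runoff occurs)
Q = (41869/6900)²/((41869/6900) + 325/69) = (1753013161/47610000)/(74369/6900) = 1753013161/513146100 in ≈ 3.416 in

Q = 1753013161/513146100 in ≈ 3.416 in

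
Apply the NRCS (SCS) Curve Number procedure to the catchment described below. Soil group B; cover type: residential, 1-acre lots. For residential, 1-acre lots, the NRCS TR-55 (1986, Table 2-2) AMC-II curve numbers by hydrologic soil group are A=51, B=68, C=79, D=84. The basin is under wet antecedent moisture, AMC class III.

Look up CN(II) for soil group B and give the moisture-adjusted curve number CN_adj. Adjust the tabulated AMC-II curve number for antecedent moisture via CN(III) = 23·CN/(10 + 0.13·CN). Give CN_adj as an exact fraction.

CN_adj = 39100/471 ≈ 83.015

NRCS table: residential, 1-acre lots, soil group B → CN(II) = 68
Adjust CN=68 to AMC III: 23·68/(10 + 0.13·68) → 1564 ÷ (471/25) = 39100/471 ≈ 83.015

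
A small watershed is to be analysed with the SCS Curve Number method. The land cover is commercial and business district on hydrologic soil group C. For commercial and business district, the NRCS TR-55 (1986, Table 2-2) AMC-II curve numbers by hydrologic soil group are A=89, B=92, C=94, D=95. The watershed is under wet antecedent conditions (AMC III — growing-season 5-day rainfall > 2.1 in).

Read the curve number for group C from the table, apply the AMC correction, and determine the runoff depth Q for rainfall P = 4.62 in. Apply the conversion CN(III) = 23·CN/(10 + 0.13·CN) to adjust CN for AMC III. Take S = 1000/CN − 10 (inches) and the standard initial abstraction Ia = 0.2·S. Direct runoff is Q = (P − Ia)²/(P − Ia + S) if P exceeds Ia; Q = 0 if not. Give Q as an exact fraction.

NRCS table: commercial and business district, soil group C → CN(II) = 94
CN(III) from CN(II)=94: (23·94)/(10 + 0.13·94) = 108100/1111 ≈ 97.300
Max retention: S = 1000/(108100/1111) − 10 = 300/1081 in (≈ 0.278 in)
Initial abstraction Ia = S/5 = (300/1081)/5 = 60/1081 ≈ 0.056 in
Since P=4.620 > Ia=0.056: effective rainfall P−Ia = 246711/54050 in
Q: (246711/54050)² ÷ (261711/54050) = 6762924169/1571719950 in (≈ 4.303 in)

Q = 6762924169/1571719950 in ≈ 4.303 in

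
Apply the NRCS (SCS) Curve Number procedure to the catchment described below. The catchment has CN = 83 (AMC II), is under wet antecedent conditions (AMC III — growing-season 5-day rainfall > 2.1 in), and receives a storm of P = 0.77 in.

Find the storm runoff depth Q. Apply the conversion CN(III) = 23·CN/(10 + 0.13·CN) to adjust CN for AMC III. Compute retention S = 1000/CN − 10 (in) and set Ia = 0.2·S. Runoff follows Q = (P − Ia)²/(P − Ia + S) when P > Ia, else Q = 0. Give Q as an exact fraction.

Adjust CN=83 to AMC III: 23·83/(10 + 0.13·83) → 1909 ÷ (2079/100) = 190900/2079 ≈ 91.823
Max retention: S = 1000/(190900/2079) − 10 = 1700/1909 in (≈ 0.891 in)
Initial abstraction Ia = S/5 = (1700/1909)/5 = 340/1909 ≈ 0.178 in
Excess rainfall: 0.770 − 0.178 = 0.592 in; P > Ia so Q > 0
Q: (112993/190900)² ÷ (282993/190900) = 12767418049/54023363700 in (≈ 0.236 in)

Q = 12767418049/54023363700 in ≈ 0.236 in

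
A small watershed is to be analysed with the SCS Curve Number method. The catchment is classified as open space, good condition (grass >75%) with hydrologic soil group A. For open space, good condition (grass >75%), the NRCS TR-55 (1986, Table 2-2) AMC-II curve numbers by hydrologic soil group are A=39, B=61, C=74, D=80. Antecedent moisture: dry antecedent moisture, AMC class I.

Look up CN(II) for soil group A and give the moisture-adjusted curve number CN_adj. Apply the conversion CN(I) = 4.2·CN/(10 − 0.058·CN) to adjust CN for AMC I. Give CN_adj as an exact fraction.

CN_adj = 81900/3869 ≈ 21.168

NRCS table: open space, good condition (grass >75%), soil group A → CN(II) = 39
Adjust CN=39 to AMC I: 4.2·39/(10 − 0.058·39) → (819/5) ÷ (3869/500) = 81900/3869 ≈ 21.168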